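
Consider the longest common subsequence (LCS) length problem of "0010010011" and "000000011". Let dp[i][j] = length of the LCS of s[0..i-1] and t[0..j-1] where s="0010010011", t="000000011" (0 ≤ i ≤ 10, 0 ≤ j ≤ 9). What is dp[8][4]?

   ''  0  0  0  0  0  0  0  1  1
''  0  0  0  0  0  0  0  0  0  0
 0  0  1  1  1  1  1  1  1  1  1
 0  0  1  2  2  2  2  2  2  2  2
 1  0  1  2  2  2  2  2  2  3  3
 0  0  1  2  3  3  3  3  3  3  3
 0  0  1  2  3  4  4  4  4  4  4
 1  0  1  2  3  4  4  4  4  5  5
 0  0  1  2  3  4  5  5  5  5  5
 0  0  1  2  3  4  5  6  6  6  6
 1  0  1  2  3  4  5  6  6  7  7
 1  0  1  2  3  4  5  6  6  7  8

4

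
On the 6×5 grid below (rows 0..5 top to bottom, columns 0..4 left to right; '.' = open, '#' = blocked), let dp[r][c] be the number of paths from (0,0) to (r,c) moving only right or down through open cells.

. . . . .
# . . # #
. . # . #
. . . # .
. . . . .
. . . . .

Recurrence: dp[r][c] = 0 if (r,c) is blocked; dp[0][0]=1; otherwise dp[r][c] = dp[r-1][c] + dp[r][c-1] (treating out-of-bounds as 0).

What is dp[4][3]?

r\c   0   1   2   3   4
  0   1   1   1   1   1
  1   0   1   2   0   0
  2   0   1   0   0   0
  3   0   1   1   0   0
  4   0   1   2   2   2
  5   0   1   3   5   7

2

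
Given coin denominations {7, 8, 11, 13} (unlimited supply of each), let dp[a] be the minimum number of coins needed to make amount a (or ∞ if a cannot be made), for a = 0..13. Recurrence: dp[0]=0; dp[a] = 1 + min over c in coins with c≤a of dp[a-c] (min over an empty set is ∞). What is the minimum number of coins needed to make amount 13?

1

 a  0  1  2  3  4  5  6  7  8  9 10 11 12 13
dp  0  -  -  -  -  -  -  1  1  -  -  1  -  1
(- denotes ∞ / unreachable)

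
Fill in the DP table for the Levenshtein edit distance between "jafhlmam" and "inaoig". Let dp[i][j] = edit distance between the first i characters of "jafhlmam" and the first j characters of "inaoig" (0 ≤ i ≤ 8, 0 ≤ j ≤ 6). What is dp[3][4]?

   ''  i  n  a  o  i  g
''  0  1  2  3  4  5  6
 j  1  1  2  3  4  5  6
 a  2  2  2  2  3  4  5
 f  3  3  3  3  3  4  5
 h  4  4  4  4  4  4  5
 l  5  5  5  5  5  5  5
 m  6  6  6  6  6  6  6
 a  7  7  7  6  7  7  7
 m  8  8  8  7  7  8  8

3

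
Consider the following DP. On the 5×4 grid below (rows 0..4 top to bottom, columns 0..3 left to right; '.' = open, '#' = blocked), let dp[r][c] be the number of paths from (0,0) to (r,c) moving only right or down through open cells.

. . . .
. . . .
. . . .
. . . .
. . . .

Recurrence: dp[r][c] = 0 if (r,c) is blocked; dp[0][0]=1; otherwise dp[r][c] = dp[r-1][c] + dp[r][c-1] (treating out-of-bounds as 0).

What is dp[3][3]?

20

r\c   0   1   2   3
  0   1   1   1   1
  1   1   2   3   4
  2   1   3   6  10
  3   1   4  10  20
  4   1   5  15  35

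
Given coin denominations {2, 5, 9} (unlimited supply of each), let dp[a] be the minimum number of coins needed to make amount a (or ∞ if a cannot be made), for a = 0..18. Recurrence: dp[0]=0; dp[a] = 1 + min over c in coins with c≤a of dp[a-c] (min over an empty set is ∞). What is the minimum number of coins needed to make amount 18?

2

 a  0  1  2  3  4  5  6  7  8  9 10 11 12 13 14 15 16 17 18
dp  0  -  1  -  2  1  3  2  4  1  2  2  3  3  2  3  3  4  2
(- denotes ∞ / unreachable)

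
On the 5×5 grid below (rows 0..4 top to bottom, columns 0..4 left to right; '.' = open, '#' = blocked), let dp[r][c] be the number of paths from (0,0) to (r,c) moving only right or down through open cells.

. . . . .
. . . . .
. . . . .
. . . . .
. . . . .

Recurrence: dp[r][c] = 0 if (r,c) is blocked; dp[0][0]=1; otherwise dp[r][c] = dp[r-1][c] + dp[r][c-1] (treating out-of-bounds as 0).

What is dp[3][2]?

10

r\c   0   1   2   3   4
  0   1   1   1   1   1
  1   1   2   3   4   5
  2   1   3   6  10  15
  3   1   4  10  20  35
  4   1   5  15  35  70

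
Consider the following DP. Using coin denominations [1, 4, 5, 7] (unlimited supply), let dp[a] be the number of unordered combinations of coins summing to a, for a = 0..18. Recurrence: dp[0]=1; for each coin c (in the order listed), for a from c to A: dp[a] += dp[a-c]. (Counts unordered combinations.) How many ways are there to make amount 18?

21

after  coin     0     1     2     3     4     5     6     7     8     9    10    11    12    13    14    15    16    17    18
          1     1     1     1     1     1     1     1     1     1     1     1     1     1     1     1     1     1     1     1
          4     1     1     1     1     2     2     2     2     3     3     3     3     4     4     4     4     5     5     5
          5     1     1     1     1     2     3     3     3     4     5     6     6     7     8     9    10    11    12    13
          7     1     1     1     1     2     3     3     4     5     6     7     8    10    11    13    15    17    19    21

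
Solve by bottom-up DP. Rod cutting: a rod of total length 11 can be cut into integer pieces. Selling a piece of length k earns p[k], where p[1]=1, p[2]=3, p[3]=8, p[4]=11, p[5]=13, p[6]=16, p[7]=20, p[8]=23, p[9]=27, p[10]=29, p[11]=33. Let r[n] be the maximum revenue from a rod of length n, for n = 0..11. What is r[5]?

   n    0    1    2    3    4    5    6    7    8    9   10   11
r[n]    0    1    3    8   11   13   16   20   23   27   29   33

13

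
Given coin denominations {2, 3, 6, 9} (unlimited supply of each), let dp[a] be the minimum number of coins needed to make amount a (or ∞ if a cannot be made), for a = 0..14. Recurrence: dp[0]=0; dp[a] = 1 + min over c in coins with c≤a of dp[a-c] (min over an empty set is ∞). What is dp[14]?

 a  0  1  2  3  4  5  6  7  8  9 10 11 12 13 14
dp  0  -  1  1  2  2  1  3  2  1  3  2  2  3  3
(- denotes ∞ / unreachable)

3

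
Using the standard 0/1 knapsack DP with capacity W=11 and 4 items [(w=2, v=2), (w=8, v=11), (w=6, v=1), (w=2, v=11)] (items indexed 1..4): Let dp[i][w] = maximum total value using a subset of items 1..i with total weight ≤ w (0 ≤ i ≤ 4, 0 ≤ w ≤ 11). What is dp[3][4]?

2

i\w   0   1   2   3   4   5   6   7   8   9  10  11
  0   0   0   0   0   0   0   0   0   0   0   0   0
  1   0   0   2   2   2   2   2   2   2   2   2   2
  2   0   0   2   2   2   2   2   2  11  11  13  13
  3   0   0   2   2   2   2   2   2  11  11  13  13
  4   0   0  11  11  13  13  13  13  13  13  22  22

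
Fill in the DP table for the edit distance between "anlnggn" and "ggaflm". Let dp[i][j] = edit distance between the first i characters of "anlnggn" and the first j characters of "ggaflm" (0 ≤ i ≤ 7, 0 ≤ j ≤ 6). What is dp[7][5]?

   ''  g  g  a  f  l  m
''  0  1  2  3  4  5  6
 a  1  1  2  2  3  4  5
 n  2  2  2  3  3  4  5
 l  3  3  3  3  4  3  4
 n  4  4  4  4  4  4  4
 g  5  4  4  5  5  5  5
 g  6  5  4  5  6  6  6
 n  7  6  5  5  6  7  7

7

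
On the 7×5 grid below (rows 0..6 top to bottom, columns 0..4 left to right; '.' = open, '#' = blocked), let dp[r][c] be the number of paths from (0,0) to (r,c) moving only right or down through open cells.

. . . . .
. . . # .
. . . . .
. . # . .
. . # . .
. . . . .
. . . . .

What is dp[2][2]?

6

r\c   0   1   2   3   4
  0   1   1   1   1   1
  1   1   2   3   0   1
  2   1   3   6   6   7
  3   1   4   0   6  13
  4   1   5   0   6  19
  5   1   6   6  12  31
  6   1   7  13  25  56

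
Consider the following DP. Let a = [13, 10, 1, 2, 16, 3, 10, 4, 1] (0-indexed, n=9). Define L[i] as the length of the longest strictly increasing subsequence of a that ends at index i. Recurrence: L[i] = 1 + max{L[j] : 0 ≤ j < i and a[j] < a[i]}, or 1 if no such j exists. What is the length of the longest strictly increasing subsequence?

   i    0    1    2    3    4    5    6    7    8
a[i]   13   10    1    2   16    3   10    4    1
L[i]    1    1    1    2    3    3    4    4    1

4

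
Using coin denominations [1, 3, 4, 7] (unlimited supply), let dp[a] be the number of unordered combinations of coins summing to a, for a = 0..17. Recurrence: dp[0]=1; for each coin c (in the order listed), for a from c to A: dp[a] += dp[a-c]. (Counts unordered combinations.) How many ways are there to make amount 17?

after  coin     0     1     2     3     4     5     6     7     8     9    10    11    12    13    14    15    16    17
          1     1     1     1     1     1     1     1     1     1     1     1     1     1     1     1     1     1     1
          3     1     1     1     2     2     2     3     3     3     4     4     4     5     5     5     6     6     6
          4     1     1     1     2     3     3     4     5     6     7     8     9    11    12    13    15    17    18
          7     1     1     1     2     3     3     4     6     7     8    10    12    14    16    19    22    25    28

28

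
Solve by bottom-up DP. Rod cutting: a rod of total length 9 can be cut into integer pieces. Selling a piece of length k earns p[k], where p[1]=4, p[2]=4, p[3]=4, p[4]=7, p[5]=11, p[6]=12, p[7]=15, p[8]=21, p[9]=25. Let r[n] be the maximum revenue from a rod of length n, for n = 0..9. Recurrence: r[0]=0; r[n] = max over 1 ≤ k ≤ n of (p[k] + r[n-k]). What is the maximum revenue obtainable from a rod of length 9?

36

   n    0    1    2    3    4    5    6    7    8    9
r[n]    0    4    8   12   16   20   24   28   32   36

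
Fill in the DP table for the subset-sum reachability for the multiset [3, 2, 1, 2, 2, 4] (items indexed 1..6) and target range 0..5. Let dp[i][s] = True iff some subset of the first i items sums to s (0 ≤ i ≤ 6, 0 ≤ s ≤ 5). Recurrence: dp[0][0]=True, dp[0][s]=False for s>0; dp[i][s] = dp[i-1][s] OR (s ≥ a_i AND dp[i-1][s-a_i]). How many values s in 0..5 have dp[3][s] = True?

i\s   0   1   2   3   4   5
  0   T   F   F   F   F   F
  1   T   F   F   T   F   F
  2   T   F   T   T   F   T
  3   T   T   T   T   T   T
  4   T   T   T   T   T   T
  5   T   T   T   T   T   T
  6   T   T   T   T   T   T

6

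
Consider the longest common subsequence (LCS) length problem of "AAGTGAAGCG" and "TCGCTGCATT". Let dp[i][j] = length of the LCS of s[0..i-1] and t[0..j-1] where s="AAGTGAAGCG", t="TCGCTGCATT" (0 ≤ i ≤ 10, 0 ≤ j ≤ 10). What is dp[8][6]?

   ''  T  C  G  C  T  G  C  A  T  T
''  0  0  0  0  0  0  0  0  0  0  0
 A  0  0  0  0  0  0  0  0  1  1  1
 A  0  0  0  0  0  0  0  0  1  1  1
 G  0  0  0  1  1  1  1  1  1  1  1
 T  0  1  1  1  1  2  2  2  2  2  2
 G  0  1  1  2  2  2  3  3  3  3  3
 A  0  1  1  2  2  2  3  3  4  4  4
 A  0  1  1  2  2  2  3  3  4  4  4
 G  0  1  1  2  2  2  3  3  4  4  4
 C  0  1  2  2  3  3  3  4  4  4  4
 G  0  1  2  3  3  3  4  4  4  4  4

3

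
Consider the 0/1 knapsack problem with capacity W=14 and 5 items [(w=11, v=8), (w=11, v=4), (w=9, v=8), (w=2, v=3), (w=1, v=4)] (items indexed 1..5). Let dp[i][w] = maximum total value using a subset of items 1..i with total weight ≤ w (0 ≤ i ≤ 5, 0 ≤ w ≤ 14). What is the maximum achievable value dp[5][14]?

i\w   0   1   2   3   4   5   6   7   8   9  10  11  12  13  14
  0   0   0   0   0   0   0   0   0   0   0   0   0   0   0   0
  1   0   0   0   0   0   0   0   0   0   0   0   8   8   8   8
  2   0   0   0   0   0   0   0   0   0   0   0   8   8   8   8
  3   0   0   0   0   0   0   0   0   0   8   8   8   8   8   8
  4   0   0   3   3   3   3   3   3   3   8   8  11  11  11  11
  5   0   4   4   7   7   7   7   7   7   8  12  12  15  15  15

15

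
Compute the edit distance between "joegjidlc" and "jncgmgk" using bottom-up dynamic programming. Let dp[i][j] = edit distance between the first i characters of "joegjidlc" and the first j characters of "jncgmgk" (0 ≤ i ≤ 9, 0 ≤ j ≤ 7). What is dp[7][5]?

5

   ''  j  n  c  g  m  g  k
''  0  1  2  3  4  5  6  7
 j  1  0  1  2  3  4  5  6
 o  2  1  1  2  3  4  5  6
 e  3  2  2  2  3  4  5  6
 g  4  3  3  3  2  3  4  5
 j  5  4  4  4  3  3  4  5
 i  6  5  5  5  4  4  4  5
 d  7  6  6  6  5  5  5  5
 l  8  7  7  7  6  6  6  6
 c  9  8  8  7  7  7  7  7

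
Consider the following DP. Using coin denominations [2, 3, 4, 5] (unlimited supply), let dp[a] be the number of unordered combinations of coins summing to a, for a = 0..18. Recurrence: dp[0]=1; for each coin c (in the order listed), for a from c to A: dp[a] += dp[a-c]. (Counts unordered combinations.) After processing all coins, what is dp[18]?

after  coin     0     1     2     3     4     5     6     7     8     9    10    11    12    13    14    15    16    17    18
          2     1     0     1     0     1     0     1     0     1     0     1     0     1     0     1     0     1     0     1
          3     1     0     1     1     1     1     2     1     2     2     2     2     3     2     3     3     3     3     4
          4     1     0     1     1     2     1     3     2     4     3     5     4     7     5     8     7    10     8    12
          5     1     0     1     1     2     2     3     3     5     5     7     7    10    10    13    14    17    18    22

22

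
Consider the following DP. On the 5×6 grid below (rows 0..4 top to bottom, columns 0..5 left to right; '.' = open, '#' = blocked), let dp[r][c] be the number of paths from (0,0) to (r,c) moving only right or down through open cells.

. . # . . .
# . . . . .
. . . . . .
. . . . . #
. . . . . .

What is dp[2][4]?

4

r\c   0   1   2   3   4   5
  0   1   1   0   0   0   0
  1   0   1   1   1   1   1
  2   0   1   2   3   4   5
  3   0   1   3   6  10   0
  4   0   1   4  10  20  20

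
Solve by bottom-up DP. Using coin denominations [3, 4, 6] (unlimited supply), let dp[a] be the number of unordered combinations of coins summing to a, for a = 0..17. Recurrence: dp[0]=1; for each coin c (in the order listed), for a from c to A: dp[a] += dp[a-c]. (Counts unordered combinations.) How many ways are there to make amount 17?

after  coin     0     1     2     3     4     5     6     7     8     9    10    11    12    13    14    15    16    17
          3     1     0     0     1     0     0     1     0     0     1     0     0     1     0     0     1     0     0
          4     1     0     0     1     1     0     1     1     1     1     1     1     2     1     1     2     2     1
          6     1     0     0     1     1     0     2     1     1     2     2     1     4     2     2     4     4     2

2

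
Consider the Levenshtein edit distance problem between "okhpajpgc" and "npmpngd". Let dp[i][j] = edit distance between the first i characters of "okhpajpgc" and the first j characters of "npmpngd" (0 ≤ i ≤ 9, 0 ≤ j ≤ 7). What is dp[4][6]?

   ''  n  p  m  p  n  g  d
''  0  1  2  3  4  5  6  7
 o  1  1  2  3  4  5  6  7
 k  2  2  2  3  4  5  6  7
 h  3  3  3  3  4  5  6  7
 p  4  4  3  4  3  4  5  6
 a  5  5  4  4  4  4  5  6
 j  6  6  5  5  5  5  5  6
 p  7  7  6  6  5  6  6  6
 g  8  8  7  7  6  6  6  7
 c  9  9  8  8  7  7  7  7

5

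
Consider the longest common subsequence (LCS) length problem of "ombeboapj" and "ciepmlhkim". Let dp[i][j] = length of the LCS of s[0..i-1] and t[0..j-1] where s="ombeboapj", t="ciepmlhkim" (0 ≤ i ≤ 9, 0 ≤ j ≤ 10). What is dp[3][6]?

1

   ''  c  i  e  p  m  l  h  k  i  m
''  0  0  0  0  0  0  0  0  0  0  0
 o  0  0  0  0  0  0  0  0  0  0  0
 m  0  0  0  0  0  1  1  1  1  1  1
 b  0  0  0  0  0  1  1  1  1  1  1
 e  0  0  0  1  1  1  1  1  1  1  1
 b  0  0  0  1  1  1  1  1  1  1  1
 o  0  0  0  1  1  1  1  1  1  1  1
 a  0  0  0  1  1  1  1  1  1  1  1
 p  0  0  0  1  2  2  2  2  2  2  2
 j  0  0  0  1  2  2  2  2  2  2  2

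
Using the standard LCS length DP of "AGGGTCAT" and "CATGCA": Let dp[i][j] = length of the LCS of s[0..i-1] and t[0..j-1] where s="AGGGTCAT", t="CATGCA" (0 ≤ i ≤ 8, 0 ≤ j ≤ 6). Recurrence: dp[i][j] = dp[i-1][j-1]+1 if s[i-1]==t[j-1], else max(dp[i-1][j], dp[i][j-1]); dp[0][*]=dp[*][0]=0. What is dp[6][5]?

   ''  C  A  T  G  C  A
''  0  0  0  0  0  0  0
 A  0  0  1  1  1  1  1
 G  0  0  1  1  2  2  2
 G  0  0  1  1  2  2  2
 G  0  0  1  1  2  2  2
 T  0  0  1  2  2  2  2
 C  0  1  1  2  2  3  3
 A  0  1  2  2  2  3  4
 T  0  1  2  3  3  3  4

3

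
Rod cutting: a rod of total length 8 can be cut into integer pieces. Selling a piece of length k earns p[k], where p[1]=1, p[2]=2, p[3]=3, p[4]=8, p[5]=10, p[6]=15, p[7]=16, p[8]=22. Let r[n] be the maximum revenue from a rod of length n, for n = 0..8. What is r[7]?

16

   n    0    1    2    3    4    5    6    7    8
r[n]    0    1    2    3    8   10   15   16   22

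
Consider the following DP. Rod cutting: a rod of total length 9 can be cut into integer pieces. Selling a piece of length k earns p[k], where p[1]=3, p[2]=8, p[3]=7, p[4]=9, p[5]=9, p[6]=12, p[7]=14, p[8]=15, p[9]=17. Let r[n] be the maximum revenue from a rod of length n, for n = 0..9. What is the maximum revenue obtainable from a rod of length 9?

   n    0    1    2    3    4    5    6    7    8    9
r[n]    0    3    8   11   16   19   24   27   32   35

35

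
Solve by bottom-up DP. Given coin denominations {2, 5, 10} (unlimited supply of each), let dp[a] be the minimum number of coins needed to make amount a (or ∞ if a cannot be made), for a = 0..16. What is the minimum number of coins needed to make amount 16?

4

 a  0  1  2  3  4  5  6  7  8  9 10 11 12 13 14 15 16
dp  0  -  1  -  2  1  3  2  4  3  1  4  2  5  3  2  4
(- denotes ∞ / unreachable)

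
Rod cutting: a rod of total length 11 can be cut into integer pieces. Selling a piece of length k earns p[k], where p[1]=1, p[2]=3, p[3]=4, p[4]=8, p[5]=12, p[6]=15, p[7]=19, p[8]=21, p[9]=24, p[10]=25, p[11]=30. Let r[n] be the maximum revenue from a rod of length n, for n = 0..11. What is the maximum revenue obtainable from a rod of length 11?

   n    0    1    2    3    4    5    6    7    8    9   10   11
r[n]    0    1    3    4    8   12   15   19   21   24   25   30

30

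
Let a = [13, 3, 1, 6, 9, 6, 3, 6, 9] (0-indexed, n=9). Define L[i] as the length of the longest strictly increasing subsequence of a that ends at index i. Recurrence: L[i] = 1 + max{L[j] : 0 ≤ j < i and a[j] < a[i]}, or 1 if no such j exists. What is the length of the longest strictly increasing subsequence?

4

   i    0    1    2    3    4    5    6    7    8
a[i]   13    3    1    6    9    6    3    6    9
L[i]    1    1    1    2    3    2    2    3    4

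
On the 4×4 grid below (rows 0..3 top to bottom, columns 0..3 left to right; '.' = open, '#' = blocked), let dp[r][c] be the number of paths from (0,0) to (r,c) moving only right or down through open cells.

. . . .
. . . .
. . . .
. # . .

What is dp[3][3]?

16

r\c   0   1   2   3
  0   1   1   1   1
  1   1   2   3   4
  2   1   3   6  10
  3   1   0   6  16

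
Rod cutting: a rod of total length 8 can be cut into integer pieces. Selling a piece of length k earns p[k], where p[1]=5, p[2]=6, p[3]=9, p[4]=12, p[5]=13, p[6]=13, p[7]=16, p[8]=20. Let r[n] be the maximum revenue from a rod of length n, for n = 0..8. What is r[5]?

   n    0    1    2    3    4    5    6    7    8
r[n]    0    5   10   15   20   25   30   35   40

25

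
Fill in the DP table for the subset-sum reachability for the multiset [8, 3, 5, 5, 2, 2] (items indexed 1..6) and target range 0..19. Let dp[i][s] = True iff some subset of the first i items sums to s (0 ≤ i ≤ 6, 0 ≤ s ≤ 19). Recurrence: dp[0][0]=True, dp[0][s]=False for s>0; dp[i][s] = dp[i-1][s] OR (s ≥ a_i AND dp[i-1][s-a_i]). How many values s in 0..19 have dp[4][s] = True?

9

i\s   0   1   2   3   4   5   6   7   8   9  10  11  12  13  14  15  16  17  18  19
  0   T   F   F   F   F   F   F   F   F   F   F   F   F   F   F   F   F   F   F   F
  1   T   F   F   F   F   F   F   F   T   F   F   F   F   F   F   F   F   F   F   F
  2   T   F   F   T   F   F   F   F   T   F   F   T   F   F   F   F   F   F   F   F
  3   T   F   F   T   F   T   F   F   T   F   F   T   F   T   F   F   T   F   F   F
  4   T   F   F   T   F   T   F   F   T   F   T   T   F   T   F   F   T   F   T   F
  5   T   F   T   T   F   T   F   T   T   F   T   T   T   T   F   T   T   F   T   F
  6   T   F   T   T   T   T   F   T   T   T   T   T   T   T   T   T   T   T   T   F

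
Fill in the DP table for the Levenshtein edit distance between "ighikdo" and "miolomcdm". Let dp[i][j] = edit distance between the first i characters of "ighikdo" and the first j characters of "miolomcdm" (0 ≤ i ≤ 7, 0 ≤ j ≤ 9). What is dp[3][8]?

   ''  m  i  o  l  o  m  c  d  m
''  0  1  2  3  4  5  6  7  8  9
 i  1  1  1  2  3  4  5  6  7  8
 g  2  2  2  2  3  4  5  6  7  8
 h  3  3  3  3  3  4  5  6  7  8
 i  4  4  3  4  4  4  5  6  7  8
 k  5  5  4  4  5  5  5  6  7  8
 d  6  6  5  5  5  6  6  6  6  7
 o  7  7  6  5  6  5  6  7  7  7

7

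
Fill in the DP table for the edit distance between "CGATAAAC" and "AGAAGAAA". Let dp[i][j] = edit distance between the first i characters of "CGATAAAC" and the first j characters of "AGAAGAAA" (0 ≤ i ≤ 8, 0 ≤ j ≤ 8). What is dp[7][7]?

3

   ''  A  G  A  A  G  A  A  A
''  0  1  2  3  4  5  6  7  8
 C  1  1  2  3  4  5  6  7  8
 G  2  2  1  2  3  4  5  6  7
 A  3  2  2  1  2  3  4  5  6
 T  4  3  3  2  2  3  4  5  6
 A  5  4  4  3  2  3  3  4  5
 A  6  5  5  4  3  3  3  3  4
 A  7  6  6  5  4  4  3  3  3
 C  8  7  7  6  5  5  4  4  4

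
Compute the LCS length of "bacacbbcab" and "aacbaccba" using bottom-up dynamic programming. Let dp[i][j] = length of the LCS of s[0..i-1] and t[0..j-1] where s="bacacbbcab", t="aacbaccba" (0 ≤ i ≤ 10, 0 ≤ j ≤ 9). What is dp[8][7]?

5

   ''  a  a  c  b  a  c  c  b  a
''  0  0  0  0  0  0  0  0  0  0
 b  0  0  0  0  1  1  1  1  1  1
 a  0  1  1  1  1  2  2  2  2  2
 c  0  1  1  2  2  2  3  3  3  3
 a  0  1  2  2  2  3  3  3  3  4
 c  0  1  2  3  3  3  4  4  4  4
 b  0  1  2  3  4  4  4  4  5  5
 b  0  1  2  3  4  4  4  4  5  5
 c  0  1  2  3  4  4  5  5  5  5
 a  0  1  2  3  4  5  5  5  5  6
 b  0  1  2  3  4  5  5  5  6  6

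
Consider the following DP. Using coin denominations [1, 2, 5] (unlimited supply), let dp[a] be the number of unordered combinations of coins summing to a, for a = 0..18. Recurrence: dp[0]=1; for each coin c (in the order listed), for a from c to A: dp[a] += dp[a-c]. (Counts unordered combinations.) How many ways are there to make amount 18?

24

after  coin     0     1     2     3     4     5     6     7     8     9    10    11    12    13    14    15    16    17    18
          1     1     1     1     1     1     1     1     1     1     1     1     1     1     1     1     1     1     1     1
          2     1     1     2     2     3     3     4     4     5     5     6     6     7     7     8     8     9     9    10
          5     1     1     2     2     3     4     5     6     7     8    10    11    13    14    16    18    20    22    24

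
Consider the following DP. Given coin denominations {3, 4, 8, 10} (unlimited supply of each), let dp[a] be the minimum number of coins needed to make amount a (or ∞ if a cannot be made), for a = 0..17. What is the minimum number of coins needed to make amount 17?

 a  0  1  2  3  4  5  6  7  8  9 10 11 12 13 14 15 16 17
dp  0  -  -  1  1  -  2  2  1  3  1  2  2  2  2  3  2  3
(- denotes ∞ / unreachable)

3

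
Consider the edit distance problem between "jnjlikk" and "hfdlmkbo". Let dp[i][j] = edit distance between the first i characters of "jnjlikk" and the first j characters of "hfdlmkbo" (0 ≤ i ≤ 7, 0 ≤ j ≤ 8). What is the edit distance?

   ''  h  f  d  l  m  k  b  o
''  0  1  2  3  4  5  6  7  8
 j  1  1  2  3  4  5  6  7  8
 n  2  2  2  3  4  5  6  7  8
 j  3  3  3  3  4  5  6  7  8
 l  4  4  4  4  3  4  5  6  7
 i  5  5  5  5  4  4  5  6  7
 k  6  6  6  6  5  5  4  5  6
 k  7  7  7  7  6  6  5  5  6

6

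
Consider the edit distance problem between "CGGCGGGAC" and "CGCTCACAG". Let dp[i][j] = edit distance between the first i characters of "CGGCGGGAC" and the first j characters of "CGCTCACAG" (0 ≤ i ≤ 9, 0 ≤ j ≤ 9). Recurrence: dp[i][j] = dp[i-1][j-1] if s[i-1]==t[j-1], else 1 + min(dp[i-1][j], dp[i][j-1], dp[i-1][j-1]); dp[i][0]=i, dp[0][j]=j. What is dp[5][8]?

   ''  C  G  C  T  C  A  C  A  G
''  0  1  2  3  4  5  6  7  8  9
 C  1  0  1  2  3  4  5  6  7  8
 G  2  1  0  1  2  3  4  5  6  7
 G  3  2  1  1  2  3  4  5  6  6
 C  4  3  2  1  2  2  3  4  5  6
 G  5  4  3  2  2  3  3  4  5  5
 G  6  5  4  3  3  3  4  4  5  5
 G  7  6  5  4  4  4  4  5  5  5
 A  8  7  6  5  5  5  4  5  5  6
 C  9  8  7  6  6  5  5  4  5  6

5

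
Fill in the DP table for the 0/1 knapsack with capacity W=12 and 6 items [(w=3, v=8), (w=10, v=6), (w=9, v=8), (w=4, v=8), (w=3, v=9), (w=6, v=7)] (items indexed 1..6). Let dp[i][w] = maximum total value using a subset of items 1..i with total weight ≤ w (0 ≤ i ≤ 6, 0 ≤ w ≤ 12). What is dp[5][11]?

25

i\w   0   1   2   3   4   5   6   7   8   9  10  11  12
  0   0   0   0   0   0   0   0   0   0   0   0   0   0
  1   0   0   0   8   8   8   8   8   8   8   8   8   8
  2   0   0   0   8   8   8   8   8   8   8   8   8   8
  3   0   0   0   8   8   8   8   8   8   8   8   8  16
  4   0   0   0   8   8   8   8  16  16  16  16  16  16
  5   0   0   0   9   9   9  17  17  17  17  25  25  25
  6   0   0   0   9   9   9  17  17  17  17  25  25  25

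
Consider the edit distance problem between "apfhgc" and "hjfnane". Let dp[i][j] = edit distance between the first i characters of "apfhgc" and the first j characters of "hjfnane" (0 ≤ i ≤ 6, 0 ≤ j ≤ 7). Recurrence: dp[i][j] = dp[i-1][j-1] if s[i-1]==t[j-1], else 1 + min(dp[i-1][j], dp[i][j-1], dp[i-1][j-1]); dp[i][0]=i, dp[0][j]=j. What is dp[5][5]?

   ''  h  j  f  n  a  n  e
''  0  1  2  3  4  5  6  7
 a  1  1  2  3  4  4  5  6
 p  2  2  2  3  4  5  5  6
 f  3  3  3  2  3  4  5  6
 h  4  3  4  3  3  4  5  6
 g  5  4  4  4  4  4  5  6
 c  6  5  5  5  5  5  5  6

4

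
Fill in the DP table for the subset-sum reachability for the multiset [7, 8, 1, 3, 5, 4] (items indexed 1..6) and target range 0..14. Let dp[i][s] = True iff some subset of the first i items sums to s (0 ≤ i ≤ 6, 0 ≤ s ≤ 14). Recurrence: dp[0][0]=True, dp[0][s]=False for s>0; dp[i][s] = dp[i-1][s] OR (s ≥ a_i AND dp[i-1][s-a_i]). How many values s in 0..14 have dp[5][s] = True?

14

i\s   0   1   2   3   4   5   6   7   8   9  10  11  12  13  14
  0   T   F   F   F   F   F   F   F   F   F   F   F   F   F   F
  1   T   F   F   F   F   F   F   T   F   F   F   F   F   F   F
  2   T   F   F   F   F   F   F   T   T   F   F   F   F   F   F
  3   T   T   F   F   F   F   F   T   T   T   F   F   F   F   F
  4   T   T   F   T   T   F   F   T   T   T   T   T   T   F   F
  5   T   T   F   T   T   T   T   T   T   T   T   T   T   T   T
  6   T   T   F   T   T   T   T   T   T   T   T   T   T   T   T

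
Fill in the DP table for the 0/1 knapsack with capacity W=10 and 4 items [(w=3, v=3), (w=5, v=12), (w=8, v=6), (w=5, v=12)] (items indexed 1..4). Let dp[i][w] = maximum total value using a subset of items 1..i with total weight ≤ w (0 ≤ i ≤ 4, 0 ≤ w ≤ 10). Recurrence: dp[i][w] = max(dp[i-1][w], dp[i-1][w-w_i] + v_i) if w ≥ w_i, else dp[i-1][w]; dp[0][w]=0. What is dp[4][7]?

12

i\w   0   1   2   3   4   5   6   7   8   9  10
  0   0   0   0   0   0   0   0   0   0   0   0
  1   0   0   0   3   3   3   3   3   3   3   3
  2   0   0   0   3   3  12  12  12  15  15  15
  3   0   0   0   3   3  12  12  12  15  15  15
  4   0   0   0   3   3  12  12  12  15  15  24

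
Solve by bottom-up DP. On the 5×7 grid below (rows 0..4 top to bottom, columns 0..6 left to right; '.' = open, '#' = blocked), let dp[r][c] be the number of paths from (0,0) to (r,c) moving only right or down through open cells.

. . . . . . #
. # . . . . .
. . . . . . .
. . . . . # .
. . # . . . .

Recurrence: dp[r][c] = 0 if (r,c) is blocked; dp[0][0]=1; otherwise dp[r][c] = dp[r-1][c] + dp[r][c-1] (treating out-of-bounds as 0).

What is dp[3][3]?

8

r\c   0   1   2   3   4   5   6
  0   1   1   1   1   1   1   0
  1   1   0   1   2   3   4   4
  2   1   1   2   4   7  11  15
  3   1   2   4   8  15   0  15
  4   1   3   0   8  23  23  38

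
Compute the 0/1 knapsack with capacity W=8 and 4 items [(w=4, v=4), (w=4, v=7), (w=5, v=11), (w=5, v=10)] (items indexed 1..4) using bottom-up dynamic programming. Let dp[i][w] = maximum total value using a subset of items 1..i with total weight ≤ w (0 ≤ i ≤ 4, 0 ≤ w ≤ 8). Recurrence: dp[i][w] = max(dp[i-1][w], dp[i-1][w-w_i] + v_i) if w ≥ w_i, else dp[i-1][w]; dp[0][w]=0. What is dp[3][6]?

11

i\w   0   1   2   3   4   5   6   7   8
  0   0   0   0   0   0   0   0   0   0
  1   0   0   0   0   4   4   4   4   4
  2   0   0   0   0   7   7   7   7  11
  3   0   0   0   0   7  11  11  11  11
  4   0   0   0   0   7  11  11  11  11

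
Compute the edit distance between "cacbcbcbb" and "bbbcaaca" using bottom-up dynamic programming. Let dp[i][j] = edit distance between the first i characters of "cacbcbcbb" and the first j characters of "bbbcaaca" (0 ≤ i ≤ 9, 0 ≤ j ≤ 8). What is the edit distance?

   ''  b  b  b  c  a  a  c  a
''  0  1  2  3  4  5  6  7  8
 c  1  1  2  3  3  4  5  6  7
 a  2  2  2  3  4  3  4  5  6
 c  3  3  3  3  3  4  4  4  5
 b  4  3  3  3  4  4  5  5  5
 c  5  4  4  4  3  4  5  5  6
 b  6  5  4  4  4  4  5  6  6
 c  7  6  5  5  4  5  5  5  6
 b  8  7  6  5  5  5  6  6  6
 b  9  8  7  6  6  6  6  7  7

7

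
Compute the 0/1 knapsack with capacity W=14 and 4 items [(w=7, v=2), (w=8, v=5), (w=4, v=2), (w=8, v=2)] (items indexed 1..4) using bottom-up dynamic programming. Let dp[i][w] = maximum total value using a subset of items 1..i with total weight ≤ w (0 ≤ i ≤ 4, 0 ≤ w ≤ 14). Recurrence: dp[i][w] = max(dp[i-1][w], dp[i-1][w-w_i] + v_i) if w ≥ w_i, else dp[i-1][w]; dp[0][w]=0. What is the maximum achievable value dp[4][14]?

7

i\w   0   1   2   3   4   5   6   7   8   9  10  11  12  13  14
  0   0   0   0   0   0   0   0   0   0   0   0   0   0   0   0
  1   0   0   0   0   0   0   0   2   2   2   2   2   2   2   2
  2   0   0   0   0   0   0   0   2   5   5   5   5   5   5   5
  3   0   0   0   0   2   2   2   2   5   5   5   5   7   7   7
  4   0   0   0   0   2   2   2   2   5   5   5   5   7   7   7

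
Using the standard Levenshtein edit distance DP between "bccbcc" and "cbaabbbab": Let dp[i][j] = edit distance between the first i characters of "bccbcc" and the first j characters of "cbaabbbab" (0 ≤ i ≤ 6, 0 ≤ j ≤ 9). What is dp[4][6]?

4

   ''  c  b  a  a  b  b  b  a  b
''  0  1  2  3  4  5  6  7  8  9
 b  1  1  1  2  3  4  5  6  7  8
 c  2  1  2  2  3  4  5  6  7  8
 c  3  2  2  3  3  4  5  6  7  8
 b  4  3  2  3  4  3  4  5  6  7
 c  5  4  3  3  4  4  4  5  6  7
 c  6  5  4  4  4  5  5  5  6  7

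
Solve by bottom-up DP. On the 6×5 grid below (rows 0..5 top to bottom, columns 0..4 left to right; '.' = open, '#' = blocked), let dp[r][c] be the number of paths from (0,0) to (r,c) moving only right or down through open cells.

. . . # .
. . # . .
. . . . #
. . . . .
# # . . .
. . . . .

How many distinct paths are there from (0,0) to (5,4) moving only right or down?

51

r\c   0   1   2   3   4
  0   1   1   1   0   0
  1   1   2   0   0   0
  2   1   3   3   3   0
  3   1   4   7  10  10
  4   0   0   7  17  27
  5   0   0   7  24  51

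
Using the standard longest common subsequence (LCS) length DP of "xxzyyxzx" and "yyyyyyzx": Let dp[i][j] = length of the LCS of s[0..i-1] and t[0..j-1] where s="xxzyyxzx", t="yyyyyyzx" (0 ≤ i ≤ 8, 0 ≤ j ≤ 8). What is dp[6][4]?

   ''  y  y  y  y  y  y  z  x
''  0  0  0  0  0  0  0  0  0
 x  0  0  0  0  0  0  0  0  1
 x  0  0  0  0  0  0  0  0  1
 z  0  0  0  0  0  0  0  1  1
 y  0  1  1  1  1  1  1  1  1
 y  0  1  2  2  2  2  2  2  2
 x  0  1  2  2  2  2  2  2  3
 z  0  1  2  2  2  2  2  3  3
 x  0  1  2  2  2  2  2  3  4

2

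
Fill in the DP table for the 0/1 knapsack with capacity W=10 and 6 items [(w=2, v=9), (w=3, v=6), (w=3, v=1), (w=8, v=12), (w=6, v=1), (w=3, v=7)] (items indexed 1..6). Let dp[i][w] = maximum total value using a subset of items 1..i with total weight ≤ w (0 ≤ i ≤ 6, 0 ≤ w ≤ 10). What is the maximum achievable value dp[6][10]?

i\w   0   1   2   3   4   5   6   7   8   9  10
  0   0   0   0   0   0   0   0   0   0   0   0
  1   0   0   9   9   9   9   9   9   9   9   9
  2   0   0   9   9   9  15  15  15  15  15  15
  3   0   0   9   9   9  15  15  15  16  16  16
  4   0   0   9   9   9  15  15  15  16  16  21
  5   0   0   9   9   9  15  15  15  16  16  21
  6   0   0   9   9   9  16  16  16  22  22  22

22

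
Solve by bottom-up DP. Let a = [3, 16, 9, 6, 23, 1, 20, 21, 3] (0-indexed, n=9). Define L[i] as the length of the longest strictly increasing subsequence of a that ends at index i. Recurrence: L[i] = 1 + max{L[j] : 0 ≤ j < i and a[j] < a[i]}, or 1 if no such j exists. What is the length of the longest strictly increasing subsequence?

   i    0    1    2    3    4    5    6    7    8
a[i]    3   16    9    6   23    1   20   21    3
L[i]    1    2    2    2    3    1    3    4    2

4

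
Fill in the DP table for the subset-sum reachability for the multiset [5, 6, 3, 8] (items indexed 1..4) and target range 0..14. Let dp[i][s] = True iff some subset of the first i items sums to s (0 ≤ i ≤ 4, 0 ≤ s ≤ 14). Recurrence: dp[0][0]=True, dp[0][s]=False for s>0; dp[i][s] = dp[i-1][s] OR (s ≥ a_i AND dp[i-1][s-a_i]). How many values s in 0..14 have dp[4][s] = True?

9

i\s   0   1   2   3   4   5   6   7   8   9  10  11  12  13  14
  0   T   F   F   F   F   F   F   F   F   F   F   F   F   F   F
  1   T   F   F   F   F   T   F   F   F   F   F   F   F   F   F
  2   T   F   F   F   F   T   T   F   F   F   F   T   F   F   F
  3   T   F   F   T   F   T   T   F   T   T   F   T   F   F   T
  4   T   F   F   T   F   T   T   F   T   T   F   T   F   T   T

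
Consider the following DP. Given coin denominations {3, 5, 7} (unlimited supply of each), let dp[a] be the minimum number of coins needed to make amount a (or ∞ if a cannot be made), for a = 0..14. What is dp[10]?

 a  0  1  2  3  4  5  6  7  8  9 10 11 12 13 14
dp  0  -  -  1  -  1  2  1  2  3  2  3  2  3  2
(- denotes ∞ / unreachable)

2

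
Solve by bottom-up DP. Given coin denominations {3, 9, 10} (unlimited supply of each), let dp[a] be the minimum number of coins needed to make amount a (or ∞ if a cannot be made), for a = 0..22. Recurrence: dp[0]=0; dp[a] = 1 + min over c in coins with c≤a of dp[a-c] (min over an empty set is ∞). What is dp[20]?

 a  0  1  2  3  4  5  6  7  8  9 10 11 12 13 14 15 16 17 18 19 20 21 22
dp  0  -  -  1  -  -  2  -  -  1  1  -  2  2  -  3  3  -  2  2  2  3  3
(- denotes ∞ / unreachable)

2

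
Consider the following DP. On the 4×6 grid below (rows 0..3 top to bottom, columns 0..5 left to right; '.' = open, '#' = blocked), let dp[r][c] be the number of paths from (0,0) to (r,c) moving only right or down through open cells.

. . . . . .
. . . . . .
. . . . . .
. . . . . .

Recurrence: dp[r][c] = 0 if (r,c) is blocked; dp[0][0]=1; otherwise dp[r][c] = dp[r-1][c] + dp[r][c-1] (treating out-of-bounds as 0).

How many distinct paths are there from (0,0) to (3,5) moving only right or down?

56

r\c   0   1   2   3   4   5
  0   1   1   1   1   1   1
  1   1   2   3   4   5   6
  2   1   3   6  10  15  21
  3   1   4  10  20  35  56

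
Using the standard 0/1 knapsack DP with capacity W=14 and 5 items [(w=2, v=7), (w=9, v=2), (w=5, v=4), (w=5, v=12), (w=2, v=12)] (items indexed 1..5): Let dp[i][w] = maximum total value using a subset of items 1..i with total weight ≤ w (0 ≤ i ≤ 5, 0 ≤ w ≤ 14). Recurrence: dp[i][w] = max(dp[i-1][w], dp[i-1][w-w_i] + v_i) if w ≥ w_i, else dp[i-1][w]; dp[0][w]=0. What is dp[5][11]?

i\w   0   1   2   3   4   5   6   7   8   9  10  11  12  13  14
  0   0   0   0   0   0   0   0   0   0   0   0   0   0   0   0
  1   0   0   7   7   7   7   7   7   7   7   7   7   7   7   7
  2   0   0   7   7   7   7   7   7   7   7   7   9   9   9   9
  3   0   0   7   7   7   7   7  11  11  11  11  11  11  11  11
  4   0   0   7   7   7  12  12  19  19  19  19  19  23  23  23
  5   0   0  12  12  19  19  19  24  24  31  31  31  31  31  35

31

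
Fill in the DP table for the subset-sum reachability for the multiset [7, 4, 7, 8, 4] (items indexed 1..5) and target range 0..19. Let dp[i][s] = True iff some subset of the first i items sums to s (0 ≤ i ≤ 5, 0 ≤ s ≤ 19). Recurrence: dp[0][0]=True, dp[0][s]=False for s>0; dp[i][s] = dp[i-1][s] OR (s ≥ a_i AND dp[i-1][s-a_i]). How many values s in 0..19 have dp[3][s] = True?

i\s   0   1   2   3   4   5   6   7   8   9  10  11  12  13  14  15  16  17  18  19
  0   T   F   F   F   F   F   F   F   F   F   F   F   F   F   F   F   F   F   F   F
  1   T   F   F   F   F   F   F   T   F   F   F   F   F   F   F   F   F   F   F   F
  2   T   F   F   F   T   F   F   T   F   F   F   T   F   F   F   F   F   F   F   F
  3   T   F   F   F   T   F   F   T   F   F   F   T   F   F   T   F   F   F   T   F
  4   T   F   F   F   T   F   F   T   T   F   F   T   T   F   T   T   F   F   T   T
  5   T   F   F   F   T   F   F   T   T   F   F   T   T   F   T   T   T   F   T   T

6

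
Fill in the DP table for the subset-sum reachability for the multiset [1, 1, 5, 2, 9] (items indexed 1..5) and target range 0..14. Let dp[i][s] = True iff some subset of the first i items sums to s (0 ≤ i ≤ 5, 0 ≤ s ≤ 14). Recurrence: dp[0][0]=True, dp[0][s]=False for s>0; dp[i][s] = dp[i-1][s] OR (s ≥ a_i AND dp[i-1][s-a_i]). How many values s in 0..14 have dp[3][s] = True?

6

i\s   0   1   2   3   4   5   6   7   8   9  10  11  12  13  14
  0   T   F   F   F   F   F   F   F   F   F   F   F   F   F   F
  1   T   T   F   F   F   F   F   F   F   F   F   F   F   F   F
  2   T   T   T   F   F   F   F   F   F   F   F   F   F   F   F
  3   T   T   T   F   F   T   T   T   F   F   F   F   F   F   F
  4   T   T   T   T   T   T   T   T   T   T   F   F   F   F   F
  5   T   T   T   T   T   T   T   T   T   T   T   T   T   T   T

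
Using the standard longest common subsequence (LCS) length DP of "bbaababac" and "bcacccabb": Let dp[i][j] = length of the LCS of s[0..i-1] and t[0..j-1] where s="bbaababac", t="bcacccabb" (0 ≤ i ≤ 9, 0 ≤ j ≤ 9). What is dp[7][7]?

3

   ''  b  c  a  c  c  c  a  b  b
''  0  0  0  0  0  0  0  0  0  0
 b  0  1  1  1  1  1  1  1  1  1
 b  0  1  1  1  1  1  1  1  2  2
 a  0  1  1  2  2  2  2  2  2  2
 a  0  1  1  2  2  2  2  3  3  3
 b  0  1  1  2  2  2  2  3  4  4
 a  0  1  1  2  2  2  2  3  4  4
 b  0  1  1  2  2  2  2  3  4  5
 a  0  1  1  2  2  2  2  3  4  5
 c  0  1  2  2  3  3  3  3  4  5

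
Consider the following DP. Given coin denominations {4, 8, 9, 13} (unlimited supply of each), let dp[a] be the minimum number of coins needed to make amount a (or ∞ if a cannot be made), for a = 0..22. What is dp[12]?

 a  0  1  2  3  4  5  6  7  8  9 10 11 12 13 14 15 16 17 18 19 20 21 22
dp  0  -  -  -  1  -  -  -  1  1  -  -  2  1  -  -  2  2  2  -  3  2  2
(- denotes ∞ / unreachable)

2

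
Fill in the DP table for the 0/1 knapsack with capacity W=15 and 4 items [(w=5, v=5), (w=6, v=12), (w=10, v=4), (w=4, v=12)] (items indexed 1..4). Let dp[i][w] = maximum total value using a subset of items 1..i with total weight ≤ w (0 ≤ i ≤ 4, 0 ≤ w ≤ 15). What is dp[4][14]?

24

i\w   0   1   2   3   4   5   6   7   8   9  10  11  12  13  14  15
  0   0   0   0   0   0   0   0   0   0   0   0   0   0   0   0   0
  1   0   0   0   0   0   5   5   5   5   5   5   5   5   5   5   5
  2   0   0   0   0   0   5  12  12  12  12  12  17  17  17  17  17
  3   0   0   0   0   0   5  12  12  12  12  12  17  17  17  17  17
  4   0   0   0   0  12  12  12  12  12  17  24  24  24  24  24  29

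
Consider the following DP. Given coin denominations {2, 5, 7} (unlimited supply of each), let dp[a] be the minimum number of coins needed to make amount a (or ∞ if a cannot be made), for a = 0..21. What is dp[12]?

 a  0  1  2  3  4  5  6  7  8  9 10 11 12 13 14 15 16 17 18 19 20 21
dp  0  -  1  -  2  1  3  1  4  2  2  3  2  4  2  3  3  3  4  3  4  3
(- denotes ∞ / unreachable)

2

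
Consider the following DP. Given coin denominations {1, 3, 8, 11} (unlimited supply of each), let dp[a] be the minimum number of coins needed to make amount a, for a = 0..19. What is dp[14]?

2

 a  0  1  2  3  4  5  6  7  8  9 10 11 12 13 14 15 16 17 18 19
dp  0  1  2  1  2  3  2  3  1  2  3  1  2  3  2  3  2  3  4  2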